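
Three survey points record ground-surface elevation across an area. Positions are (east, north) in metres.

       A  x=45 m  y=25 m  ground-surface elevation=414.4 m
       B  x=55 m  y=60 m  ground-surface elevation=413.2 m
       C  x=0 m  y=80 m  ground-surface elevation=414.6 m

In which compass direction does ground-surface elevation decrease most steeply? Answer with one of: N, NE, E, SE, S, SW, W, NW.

Three-point gradient (reference A): Δ to B = (10, 35, -1.2), Δ to C = (-45, 55, +0.2).
∂z/∂x = -0.03435, ∂z/∂y = -0.02447 (det = 2125).
Steepest decrease is along −∇f = (+0.03435 E, +0.02447 N) → northeast.

NE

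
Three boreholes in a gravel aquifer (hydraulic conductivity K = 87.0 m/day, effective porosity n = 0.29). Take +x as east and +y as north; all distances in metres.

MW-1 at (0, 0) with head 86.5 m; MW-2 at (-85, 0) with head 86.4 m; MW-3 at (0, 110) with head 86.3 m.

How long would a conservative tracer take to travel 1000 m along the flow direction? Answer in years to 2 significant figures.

4.2 years

∂h/∂x = (86.4 − 86.5) / (-85 − 0) = +0.001176
∂h/∂y = (86.3 − 86.5) / (110 − 0) = -0.001818
|∇h| = √(0.001176² + -0.001818²) = 0.002165
Seepage velocity v = K·i/n = 87.0 × 0.002165 / 0.29 = 0.6495 m/day.
t = 1000 / 0.6495 = 1540 days = 4.22 years.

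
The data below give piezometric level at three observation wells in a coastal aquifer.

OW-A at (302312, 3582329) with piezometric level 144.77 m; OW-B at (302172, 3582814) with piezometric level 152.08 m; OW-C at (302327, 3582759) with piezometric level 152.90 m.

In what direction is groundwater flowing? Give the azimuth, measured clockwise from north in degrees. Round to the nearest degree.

Three-point gradient (reference OW-A): Δ to OW-B = (-140, 485, +7.31), Δ to OW-C = (15, 430, +8.13).
∂h/∂x = +0.01185, ∂h/∂y = +0.01849 (det = -67475).
Flow direction (−∇h) has components (-0.01185 E, -0.01849 N).
Azimuth = atan2(E, N) = atan2(-0.01185, -0.01849) = 212.7° ≈ 213°.

213°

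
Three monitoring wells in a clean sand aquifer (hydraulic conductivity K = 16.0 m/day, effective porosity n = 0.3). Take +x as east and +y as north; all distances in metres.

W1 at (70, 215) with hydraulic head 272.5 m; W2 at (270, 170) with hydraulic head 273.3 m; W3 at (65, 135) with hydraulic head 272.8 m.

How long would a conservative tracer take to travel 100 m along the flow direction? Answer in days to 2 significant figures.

370 days

With h = a·x + b·y + c and W1 as origin, the differences give:
  200·a + (-45)·b = +0.8
  (-5)·a + (-80)·b = +0.3
Eliminate b (×(-80) and ×(-45), subtract): -16225·a = -50.50 → a = ∂h/∂x = +0.003112
Back-substitute: b = ∂h/∂y = -0.003945.
|∇h| = √(0.003112² + -0.003945²) = 0.005025
Seepage velocity v = K·i/n = 16.0 × 0.005025 / 0.3 = 0.268 m/day.
t = 100 / 0.268 = 373.1 days.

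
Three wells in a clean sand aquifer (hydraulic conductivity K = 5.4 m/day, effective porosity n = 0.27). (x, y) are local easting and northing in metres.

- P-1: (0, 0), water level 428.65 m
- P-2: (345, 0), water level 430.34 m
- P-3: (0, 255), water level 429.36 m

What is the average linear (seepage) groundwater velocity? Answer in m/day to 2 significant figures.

∂h/∂x = (430.34 − 428.65) / (345 − 0) = +0.004899
∂h/∂y = (429.36 − 428.65) / (255 − 0) = +0.002784
|∇h| = √(0.004899² + 0.002784²) = 0.005635
Seepage velocity v = K·i/n = 5.4 × 0.005635 / 0.27 = 0.1127 m/day.

0.11 m/day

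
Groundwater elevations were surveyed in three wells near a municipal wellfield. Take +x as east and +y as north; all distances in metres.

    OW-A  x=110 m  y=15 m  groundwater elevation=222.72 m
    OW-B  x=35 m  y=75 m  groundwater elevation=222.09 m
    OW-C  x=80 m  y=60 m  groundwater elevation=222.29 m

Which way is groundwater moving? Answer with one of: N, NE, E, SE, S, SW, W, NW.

With h = a·x + b·y + c and OW-A as origin, the differences give:
  (-75)·a + 60·b = -0.63
  (-30)·a + 45·b = -0.43
Eliminate b (×45 and ×60, subtract): -1575·a = -2.550 → a = ∂h/∂x = +0.001619
Back-substitute: b = ∂h/∂y = -0.008476.
Flow = −∇h = (-0.001619 east, +0.008476 north), which points north.

N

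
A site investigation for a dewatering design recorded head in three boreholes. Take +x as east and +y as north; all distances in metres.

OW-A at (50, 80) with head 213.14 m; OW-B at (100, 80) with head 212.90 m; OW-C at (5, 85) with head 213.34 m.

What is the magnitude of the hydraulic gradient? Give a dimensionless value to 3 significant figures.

Taking OW-A as reference: OW-B−OW-A = (50, 0, -0.24); OW-C−OW-A = (-45, 5, +0.20).
Determinant of the coordinate differences = 50·5 − (-45)·0 = 250.
∂h/∂x = [(-0.24)·5 − (+0.20)·0] / 250 = -0.004800
∂h/∂y = [50·(+0.20) − (-45)·(-0.24)] / 250 = -0.003200
|∇h| = √(-0.004800² + -0.003200²) = 0.005769

0.00577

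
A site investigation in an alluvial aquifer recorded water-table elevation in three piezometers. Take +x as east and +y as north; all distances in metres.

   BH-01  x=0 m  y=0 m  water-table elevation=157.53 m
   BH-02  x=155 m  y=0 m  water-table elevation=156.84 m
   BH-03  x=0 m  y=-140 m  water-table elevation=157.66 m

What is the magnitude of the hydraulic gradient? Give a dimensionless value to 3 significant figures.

∂h/∂x = (156.84 − 157.53) / (155 − 0) = -0.004452
∂h/∂y = (157.66 − 157.53) / (-140 − 0) = -0.0009286
|∇h| = √(-0.004452² + -0.0009286²) = 0.004548

0.00455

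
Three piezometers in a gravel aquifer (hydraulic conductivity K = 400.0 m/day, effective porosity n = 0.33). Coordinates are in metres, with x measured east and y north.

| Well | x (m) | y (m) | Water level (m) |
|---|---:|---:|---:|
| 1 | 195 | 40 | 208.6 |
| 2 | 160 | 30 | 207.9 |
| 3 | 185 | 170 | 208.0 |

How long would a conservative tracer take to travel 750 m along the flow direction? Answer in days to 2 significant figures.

Taking 1 as reference: 2−1 = (-35, -10, -0.7); 3−1 = (-10, 130, -0.6).
Determinant of the coordinate differences = (-35)·130 − (-10)·(-10) = -4650.
∂h/∂x = [(-0.7)·130 − (-0.6)·(-10)] / -4650 = +0.02086
∂h/∂y = [(-35)·(-0.6) − (-10)·(-0.7)] / -4650 = -0.003011
|∇h| = √(0.02086² + -0.003011²) = 0.02108
Seepage velocity v = K·i/n = 400.0 × 0.02108 / 0.33 = 25.55 m/day.
t = 750 / 25.55 = 29.35 days.

29 days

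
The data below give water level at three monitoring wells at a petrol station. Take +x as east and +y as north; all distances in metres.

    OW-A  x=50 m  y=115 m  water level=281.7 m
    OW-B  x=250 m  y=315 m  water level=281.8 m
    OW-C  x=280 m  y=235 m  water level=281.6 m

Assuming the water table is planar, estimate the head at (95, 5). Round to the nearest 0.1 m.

Three-point gradient (reference OW-A): Δ to OW-B = (200, 200, +0.1), Δ to OW-C = (230, 120, -0.1).
∂h/∂x = -0.001455, ∂h/∂y = +0.001955 (det = -22000).
h(95, 5) = 281.7 + (-0.001455)·(45) + (+0.001955)·(-110) = 281.7 -0.065 -0.215 = 281.420 m.

281.4 m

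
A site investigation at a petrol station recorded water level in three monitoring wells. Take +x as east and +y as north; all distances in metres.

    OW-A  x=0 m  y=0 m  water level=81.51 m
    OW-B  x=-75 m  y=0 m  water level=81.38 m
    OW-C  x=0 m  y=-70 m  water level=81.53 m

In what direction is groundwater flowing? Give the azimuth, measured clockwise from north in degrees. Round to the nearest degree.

279°

∂h/∂x = (81.38 − 81.51) / (-75 − 0) = +0.001733
∂h/∂y = (81.53 − 81.51) / (-70 − 0) = -0.0002857
Flow direction (−∇h) has components (-0.001733 E, +0.0002857 N).
Azimuth = atan2(E, N) = atan2(-0.001733, +0.0002857) = 279.4° ≈ 279°.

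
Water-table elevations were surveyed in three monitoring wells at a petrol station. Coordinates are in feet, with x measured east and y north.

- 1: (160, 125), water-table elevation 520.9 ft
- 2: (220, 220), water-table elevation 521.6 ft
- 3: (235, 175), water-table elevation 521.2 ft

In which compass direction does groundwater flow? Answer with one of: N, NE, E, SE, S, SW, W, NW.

S

Three-point gradient (reference 1): Δ to 2 = (60, 95, +0.7), Δ to 3 = (75, 50, +0.3).
∂h/∂x = -0.001576, ∂h/∂y = +0.008364 (det = -4125).
Flow = −∇h = (+0.001576 east, -0.008364 north), which points south.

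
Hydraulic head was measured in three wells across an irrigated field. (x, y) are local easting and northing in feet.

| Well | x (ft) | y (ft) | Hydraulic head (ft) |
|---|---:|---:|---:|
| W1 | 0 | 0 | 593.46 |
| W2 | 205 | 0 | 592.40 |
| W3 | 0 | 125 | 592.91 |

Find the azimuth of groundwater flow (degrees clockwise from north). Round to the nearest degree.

050°

∂h/∂x = (592.40 − 593.46) / (205 − 0) = -0.005171
∂h/∂y = (592.91 − 593.46) / (125 − 0) = -0.004400
Flow direction (−∇h) has components (+0.005171 E, +0.004400 N).
Azimuth = atan2(E, N) = atan2(+0.005171, +0.004400) = 49.6° ≈ 050°.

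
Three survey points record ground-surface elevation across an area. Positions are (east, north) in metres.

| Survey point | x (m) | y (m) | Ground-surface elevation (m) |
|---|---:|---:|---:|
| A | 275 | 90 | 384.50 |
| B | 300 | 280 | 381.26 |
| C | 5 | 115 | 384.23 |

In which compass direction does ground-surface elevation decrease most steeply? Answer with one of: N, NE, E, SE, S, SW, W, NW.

N

With z = a·x + b·y + c and A as origin, the differences give:
  25·a + 190·b = -3.24
  (-270)·a + 25·b = -0.27
Eliminate b (×25 and ×190, subtract): 51925·a = -29.700 → a = ∂z/∂x = -0.0005720
Back-substitute: b = ∂z/∂y = -0.01698.
Steepest decrease is along −∇f = (+0.0005720 E, +0.01698 N) → north.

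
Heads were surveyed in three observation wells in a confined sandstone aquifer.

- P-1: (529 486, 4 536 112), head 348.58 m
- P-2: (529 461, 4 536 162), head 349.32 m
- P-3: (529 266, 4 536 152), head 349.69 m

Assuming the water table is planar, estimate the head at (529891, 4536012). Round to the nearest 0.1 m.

346.2 m

With h = a·x + b·y + c and P-1 as origin, the differences give:
  (-25)·a + 50·b = +0.74
  (-220)·a + 40·b = +1.11
Eliminate b (×40 and ×50, subtract): 10000·a = -25.900 → a = ∂h/∂x = -0.002590
Back-substitute: b = ∂h/∂y = +0.01351.
h(529891, 4536012) = 348.58 + (-0.002590)·(405) + (+0.01351)·(-100) = 348.58 -1.049 -1.351 = 346.181 m.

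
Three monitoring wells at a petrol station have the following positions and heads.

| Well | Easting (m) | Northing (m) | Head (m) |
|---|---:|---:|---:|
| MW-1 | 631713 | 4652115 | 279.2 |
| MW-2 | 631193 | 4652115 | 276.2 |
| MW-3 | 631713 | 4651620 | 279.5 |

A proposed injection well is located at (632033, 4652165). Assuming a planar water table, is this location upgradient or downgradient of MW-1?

upgradient

∂h/∂x = (276.2 − 279.2) / (631193 − 631713) = +0.005769
∂h/∂y = (279.5 − 279.2) / (4651620 − 4652115) = -0.0006061
Head at (632033, 4652165) = 279.2 + (+0.005769)·(320) + (-0.0006061)·(50) = 281.02 m.
That is higher than the 279.2 m at MW-1, so the point is upgradient.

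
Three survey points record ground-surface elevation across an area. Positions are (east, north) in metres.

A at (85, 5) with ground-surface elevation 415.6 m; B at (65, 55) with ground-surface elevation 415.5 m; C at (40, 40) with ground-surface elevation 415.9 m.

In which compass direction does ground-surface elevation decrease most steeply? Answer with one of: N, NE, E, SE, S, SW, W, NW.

Differences from A: to B (Δx, Δy, Δh) = (-20, 50, -0.1); to C = (-45, 35, +0.3).
Solve a·Δx + b·Δy = Δz: det = (-20)·35 − (-45)·50 = 1550.
∂z/∂x = [(-0.1)·35 − (+0.3)·50] / 1550 = -0.01194
∂z/∂y = [(-20)·(+0.3) − (-45)·(-0.1)] / 1550 = -0.006774
Steepest decrease is along −∇f = (+0.01194 E, +0.006774 N) → northeast.

NE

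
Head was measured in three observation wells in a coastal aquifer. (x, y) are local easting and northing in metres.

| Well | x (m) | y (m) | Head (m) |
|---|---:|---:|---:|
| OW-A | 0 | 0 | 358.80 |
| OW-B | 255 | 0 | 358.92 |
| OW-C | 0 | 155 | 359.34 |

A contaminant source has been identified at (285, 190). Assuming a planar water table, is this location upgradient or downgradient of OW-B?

upgradient

∂h/∂x = (358.92 − 358.80) / (255 − 0) = +0.0004706
∂h/∂y = (359.34 − 358.80) / (155 − 0) = +0.003484
Head at (285, 190) = 358.80 + (+0.0004706)·(285) + (+0.003484)·(190) = 359.60 m.
That is higher than the 358.92 m at OW-B, so the point is upgradient.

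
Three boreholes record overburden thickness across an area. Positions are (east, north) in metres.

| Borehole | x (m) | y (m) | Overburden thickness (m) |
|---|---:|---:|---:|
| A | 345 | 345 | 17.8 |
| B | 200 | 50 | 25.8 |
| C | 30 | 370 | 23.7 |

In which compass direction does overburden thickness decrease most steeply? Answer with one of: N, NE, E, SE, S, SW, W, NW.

NE

Differences from A: to B (Δx, Δy, Δh) = (-145, -295, +8.0); to C = (-315, 25, +5.9).
Solve a·Δx + b·Δy = Δd: det = (-145)·25 − (-315)·(-295) = -96550.
∂d/∂x = [(+8.0)·25 − (+5.9)·(-295)] / -96550 = -0.02010
∂d/∂y = [(-145)·(+5.9) − (-315)·(+8.0)] / -96550 = -0.01724
Steepest decrease is along −∇f = (+0.02010 E, +0.01724 N) → northeast.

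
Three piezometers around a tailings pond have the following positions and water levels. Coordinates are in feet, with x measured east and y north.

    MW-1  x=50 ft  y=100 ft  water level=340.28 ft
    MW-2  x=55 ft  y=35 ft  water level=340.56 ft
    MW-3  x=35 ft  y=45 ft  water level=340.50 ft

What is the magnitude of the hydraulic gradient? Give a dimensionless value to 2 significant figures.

Three-point gradient (reference MW-1): Δ to MW-2 = (5, -65, +0.28), Δ to MW-3 = (-15, -55, +0.22).
∂h/∂x = +0.0008800, ∂h/∂y = -0.004240 (det = -1250).
|∇h| = √(0.0008800² + -0.004240²) = 0.00433

0.0043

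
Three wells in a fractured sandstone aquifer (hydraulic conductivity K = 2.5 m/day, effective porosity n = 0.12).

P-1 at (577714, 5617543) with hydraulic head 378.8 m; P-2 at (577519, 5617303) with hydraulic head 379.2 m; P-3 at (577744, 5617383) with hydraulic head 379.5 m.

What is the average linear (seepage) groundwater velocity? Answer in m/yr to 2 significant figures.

Differences from P-1: to P-2 (Δx, Δy, Δh) = (-195, -240, +0.4); to P-3 = (30, -160, +0.7).
Determinant of the coordinate differences = (-195)·(-160) − 30·(-240) = 38400.
∂h/∂x = [(+0.4)·(-160) − (+0.7)·(-240)] / 38400 = +0.002708
∂h/∂y = [(-195)·(+0.7) − 30·(+0.4)] / 38400 = -0.003867
|∇h| = √(0.002708² + -0.003867²) = 0.004721
Seepage velocity v = K·i/n = 2.5 × 0.004721 / 0.12 = 0.09835 m/day = 35.92 m/yr.

36 m/yr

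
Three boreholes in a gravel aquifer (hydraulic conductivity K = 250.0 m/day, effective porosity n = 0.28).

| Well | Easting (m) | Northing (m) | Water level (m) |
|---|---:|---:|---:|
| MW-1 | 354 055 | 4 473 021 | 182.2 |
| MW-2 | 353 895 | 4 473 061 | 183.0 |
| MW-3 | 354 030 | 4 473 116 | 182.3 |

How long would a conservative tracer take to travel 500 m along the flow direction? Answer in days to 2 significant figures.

Taking MW-1 as reference: MW-2−MW-1 = (-160, 40, +0.8); MW-3−MW-1 = (-25, 95, +0.1).
Determinant of the coordinate differences = (-160)·95 − (-25)·40 = -14200.
∂h/∂x = [(+0.8)·95 − (+0.1)·40] / -14200 = -0.005070
∂h/∂y = [(-160)·(+0.1) − (-25)·(+0.8)] / -14200 = -0.0002817
|∇h| = √(-0.005070² + -0.0002817²) = 0.005078
Seepage velocity v = K·i/n = 250.0 × 0.005078 / 0.28 = 4.534 m/day.
t = 500 / 4.534 = 110.3 days.

110 days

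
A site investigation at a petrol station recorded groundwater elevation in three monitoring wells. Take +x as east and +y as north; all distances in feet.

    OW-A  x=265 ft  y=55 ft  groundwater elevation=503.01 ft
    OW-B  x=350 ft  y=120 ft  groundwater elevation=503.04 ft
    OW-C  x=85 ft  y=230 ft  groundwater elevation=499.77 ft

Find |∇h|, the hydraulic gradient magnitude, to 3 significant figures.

0.0130

With h = a·x + b·y + c and OW-A as origin, the differences give:
  85·a + 65·b = +0.03
  (-180)·a + 175·b = -3.24
Eliminate b (×175 and ×65, subtract): 26575·a = 215.850 → a = ∂h/∂x = +0.008122
Back-substitute: b = ∂h/∂y = -0.01016.
|∇h| = √(0.008122² + -0.01016²) = 0.01301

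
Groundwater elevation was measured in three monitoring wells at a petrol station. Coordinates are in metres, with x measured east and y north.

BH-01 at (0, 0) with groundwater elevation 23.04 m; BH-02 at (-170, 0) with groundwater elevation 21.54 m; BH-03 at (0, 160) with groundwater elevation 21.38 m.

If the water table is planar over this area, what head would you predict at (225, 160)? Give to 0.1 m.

∂h/∂x = (21.54 − 23.04) / (-170 − 0) = +0.008824
∂h/∂y = (21.38 − 23.04) / (160 − 0) = -0.01038
h(225, 160) = 23.04 + (+0.008824)·(225) + (-0.01038)·(160) = 23.04 +1.985 -1.660 = 23.365 m.

23.4 m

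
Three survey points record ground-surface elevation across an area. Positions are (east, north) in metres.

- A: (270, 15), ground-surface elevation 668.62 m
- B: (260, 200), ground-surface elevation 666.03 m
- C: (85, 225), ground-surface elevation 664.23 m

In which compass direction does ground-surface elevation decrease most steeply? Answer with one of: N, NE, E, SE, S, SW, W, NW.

NW

Differences from A: to B (Δx, Δy, Δh) = (-10, 185, -2.59); to C = (-185, 210, -4.39).
Solve a·Δx + b·Δy = Δz: det = (-10)·210 − (-185)·185 = 32125.
∂z/∂x = [(-2.59)·210 − (-4.39)·185] / 32125 = +0.008350
∂z/∂y = [(-10)·(-4.39) − (-185)·(-2.59)] / 32125 = -0.01355
Steepest decrease is along −∇f = (-0.008350 E, +0.01355 N) → northwest.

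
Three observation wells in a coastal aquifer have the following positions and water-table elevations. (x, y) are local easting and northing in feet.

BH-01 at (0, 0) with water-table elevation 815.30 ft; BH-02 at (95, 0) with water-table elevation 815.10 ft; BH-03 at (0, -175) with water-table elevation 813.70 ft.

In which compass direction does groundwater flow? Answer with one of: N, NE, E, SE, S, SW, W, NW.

∂h/∂x = (815.10 − 815.30) / (95 − 0) = -0.002105
∂h/∂y = (813.70 − 815.30) / (-175 − 0) = +0.009143
Flow = −∇h = (+0.002105 east, -0.009143 north), which points south.

S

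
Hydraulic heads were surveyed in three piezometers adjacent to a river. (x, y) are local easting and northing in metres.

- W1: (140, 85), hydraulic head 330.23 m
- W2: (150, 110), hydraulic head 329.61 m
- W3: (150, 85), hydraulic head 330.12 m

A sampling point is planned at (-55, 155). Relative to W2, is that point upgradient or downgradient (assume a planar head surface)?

upgradient

Taking W1 as reference: W2−W1 = (10, 25, -0.62); W3−W1 = (10, 0, -0.11).
Solve a·Δx + b·Δy = Δh: det = 10·0 − 10·25 = -250.
∂h/∂x = [(-0.62)·0 − (-0.11)·25] / -250 = -0.01100
∂h/∂y = [10·(-0.11) − 10·(-0.62)] / -250 = -0.02040
Head at (-55, 155) = 330.23 + (-0.01100)·(-195) + (-0.02040)·(70) = 330.95 m.
That is higher than the 329.61 m at W2, so the point is upgradient.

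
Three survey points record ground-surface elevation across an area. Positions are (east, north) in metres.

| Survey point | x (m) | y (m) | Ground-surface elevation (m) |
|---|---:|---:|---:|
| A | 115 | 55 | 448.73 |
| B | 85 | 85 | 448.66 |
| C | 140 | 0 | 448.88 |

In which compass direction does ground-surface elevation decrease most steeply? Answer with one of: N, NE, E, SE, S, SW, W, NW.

With z = a·x + b·y + c and A as origin, the differences give:
  (-30)·a + 30·b = -0.07
  25·a + (-55)·b = +0.15
Eliminate b (×(-55) and ×30, subtract): 900·a = -0.650 → a = ∂z/∂x = -0.0007222
Back-substitute: b = ∂z/∂y = -0.003056.
Steepest decrease is along −∇f = (+0.0007222 E, +0.003056 N) → north.

N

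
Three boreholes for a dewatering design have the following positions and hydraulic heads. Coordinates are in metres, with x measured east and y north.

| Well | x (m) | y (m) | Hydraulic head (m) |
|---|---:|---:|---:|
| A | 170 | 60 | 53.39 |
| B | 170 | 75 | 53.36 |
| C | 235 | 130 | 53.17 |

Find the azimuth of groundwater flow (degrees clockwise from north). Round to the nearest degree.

032°

With h = a·x + b·y + c and A as origin, the differences give:
  0·a + 15·b = -0.03
  65·a + 70·b = -0.22
Eliminate b (×70 and ×15, subtract): -975·a = 1.200 → a = ∂h/∂x = -0.001231
Back-substitute: b = ∂h/∂y = -0.002000.
Flow direction (−∇h) has components (+0.001231 E, +0.002000 N).
Azimuth = atan2(E, N) = atan2(+0.001231, +0.002000) = 31.6° ≈ 032°.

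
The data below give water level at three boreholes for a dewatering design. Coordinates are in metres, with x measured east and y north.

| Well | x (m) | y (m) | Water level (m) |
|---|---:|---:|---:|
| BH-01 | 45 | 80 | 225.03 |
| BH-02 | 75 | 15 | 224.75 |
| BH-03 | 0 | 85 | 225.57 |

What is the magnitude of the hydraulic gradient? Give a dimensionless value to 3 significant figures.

With h = a·x + b·y + c and BH-01 as origin, the differences give:
  30·a + (-65)·b = -0.28
  (-45)·a + 5·b = +0.54
Eliminate b (×5 and ×(-65), subtract): -2775·a = 33.700 → a = ∂h/∂x = -0.01214
Back-substitute: b = ∂h/∂y = -0.001297.
|∇h| = √(-0.01214² + -0.001297²) = 0.01221

0.0122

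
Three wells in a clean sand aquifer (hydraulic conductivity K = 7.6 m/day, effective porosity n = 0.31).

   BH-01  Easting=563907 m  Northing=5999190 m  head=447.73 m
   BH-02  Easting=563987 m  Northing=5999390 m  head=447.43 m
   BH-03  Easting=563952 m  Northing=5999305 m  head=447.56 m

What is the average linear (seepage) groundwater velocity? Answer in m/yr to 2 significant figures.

With h = a·x + b·y + c and BH-01 as origin, the differences give:
  80·a + 200·b = -0.30
  45·a + 115·b = -0.17
Eliminate b (×115 and ×200, subtract): 200·a = -0.500 → a = ∂h/∂x = -0.002500
Back-substitute: b = ∂h/∂y = -0.0005000.
|∇h| = √(-0.002500² + -0.0005000²) = 0.00255
Seepage velocity v = K·i/n = 7.6 × 0.00255 / 0.31 = 0.06252 m/day = 22.84 m/yr.

23 m/yr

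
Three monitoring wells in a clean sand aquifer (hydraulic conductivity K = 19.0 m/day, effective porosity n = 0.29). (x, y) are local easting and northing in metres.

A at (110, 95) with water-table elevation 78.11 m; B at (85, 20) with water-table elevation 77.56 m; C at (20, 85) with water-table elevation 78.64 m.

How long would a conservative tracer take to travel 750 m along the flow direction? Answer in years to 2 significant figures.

2.6 years

Taking A as reference: B−A = (-25, -75, -0.55); C−A = (-90, -10, +0.53).
Determinant of the coordinate differences = (-25)·(-10) − (-90)·(-75) = -6500.
∂h/∂x = [(-0.55)·(-10) − (+0.53)·(-75)] / -6500 = -0.006962
∂h/∂y = [(-25)·(+0.53) − (-90)·(-0.55)] / -6500 = +0.009654
|∇h| = √(-0.006962² + 0.009654²) = 0.0119
Seepage velocity v = K·i/n = 19.0 × 0.0119 / 0.29 = 0.7797 m/day.
t = 750 / 0.7797 = 961.9 days = 2.63 years.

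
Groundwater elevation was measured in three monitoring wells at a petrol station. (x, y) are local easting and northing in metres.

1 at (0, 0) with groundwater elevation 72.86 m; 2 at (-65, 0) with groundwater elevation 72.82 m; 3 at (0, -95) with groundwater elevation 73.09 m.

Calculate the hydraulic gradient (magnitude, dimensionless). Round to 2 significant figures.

0.0025

∂h/∂x = (72.82 − 72.86) / (-65 − 0) = +0.0006154
∂h/∂y = (73.09 − 72.86) / (-95 − 0) = -0.002421
|∇h| = √(0.0006154² + -0.002421²) = 0.002498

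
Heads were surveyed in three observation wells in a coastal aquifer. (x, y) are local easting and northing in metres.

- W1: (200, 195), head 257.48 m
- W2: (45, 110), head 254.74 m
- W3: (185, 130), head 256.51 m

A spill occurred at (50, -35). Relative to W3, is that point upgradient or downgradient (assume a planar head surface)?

Taking W1 as reference: W2−W1 = (-155, -85, -2.74); W3−W1 = (-15, -65, -0.97).
Determinant of the coordinate differences = (-155)·(-65) − (-15)·(-85) = 8800.
∂h/∂x = [(-2.74)·(-65) − (-0.97)·(-85)] / 8800 = +0.01087
∂h/∂y = [(-155)·(-0.97) − (-15)·(-2.74)] / 8800 = +0.01241
Head at (50, -35) = 257.48 + (+0.01087)·(-150) + (+0.01241)·(-230) = 252.99 m.
That is lower than the 256.51 m at W3, so the point is downgradient.

downgradient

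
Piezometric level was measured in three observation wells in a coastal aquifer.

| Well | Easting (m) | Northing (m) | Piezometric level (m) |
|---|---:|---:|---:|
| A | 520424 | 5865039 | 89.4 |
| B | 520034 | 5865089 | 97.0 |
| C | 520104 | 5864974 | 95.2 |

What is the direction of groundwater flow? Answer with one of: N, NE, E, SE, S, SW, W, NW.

E

Taking A as reference: B−A = (-390, 50, +7.6); C−A = (-320, -65, +5.8).
Determinant of the coordinate differences = (-390)·(-65) − (-320)·50 = 41350.
∂h/∂x = [(+7.6)·(-65) − (+5.8)·50] / 41350 = -0.01896
∂h/∂y = [(-390)·(+5.8) − (-320)·(+7.6)] / 41350 = +0.004111
Flow = −∇h = (+0.01896 east, -0.004111 north), which points east.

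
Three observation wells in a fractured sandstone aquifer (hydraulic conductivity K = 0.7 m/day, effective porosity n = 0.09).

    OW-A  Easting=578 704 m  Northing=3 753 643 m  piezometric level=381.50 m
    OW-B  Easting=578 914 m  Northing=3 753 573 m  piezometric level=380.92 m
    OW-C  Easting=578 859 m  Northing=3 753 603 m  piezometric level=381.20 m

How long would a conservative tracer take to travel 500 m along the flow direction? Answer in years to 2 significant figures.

Taking OW-A as reference: OW-B−OW-A = (210, -70, -0.58); OW-C−OW-A = (155, -40, -0.30).
Determinant of the coordinate differences = 210·(-40) − 155·(-70) = 2450.
∂h/∂x = [(-0.58)·(-40) − (-0.30)·(-70)] / 2450 = +0.0008980
∂h/∂y = [210·(-0.30) − 155·(-0.58)] / 2450 = +0.01098
|∇h| = √(0.0008980² + 0.01098²) = 0.01102
Seepage velocity v = K·i/n = 0.7 × 0.01102 / 0.09 = 0.08571 m/day.
t = 500 / 0.08571 = 5834 days = 16 years.

16 years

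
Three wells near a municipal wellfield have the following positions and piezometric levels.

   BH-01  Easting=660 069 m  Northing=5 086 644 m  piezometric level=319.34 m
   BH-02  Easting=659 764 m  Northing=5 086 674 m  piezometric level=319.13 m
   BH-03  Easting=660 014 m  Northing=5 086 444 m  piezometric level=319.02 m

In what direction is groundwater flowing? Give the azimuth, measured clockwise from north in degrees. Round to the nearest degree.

211°

Three-point gradient (reference BH-01): Δ to BH-02 = (-305, 30, -0.21), Δ to BH-03 = (-55, -200, -0.32).
∂h/∂x = +0.0008236, ∂h/∂y = +0.001374 (det = 62650).
Flow direction (−∇h) has components (-0.0008236 E, -0.001374 N).
Azimuth = atan2(E, N) = atan2(-0.0008236, -0.001374) = 210.9° ≈ 211°.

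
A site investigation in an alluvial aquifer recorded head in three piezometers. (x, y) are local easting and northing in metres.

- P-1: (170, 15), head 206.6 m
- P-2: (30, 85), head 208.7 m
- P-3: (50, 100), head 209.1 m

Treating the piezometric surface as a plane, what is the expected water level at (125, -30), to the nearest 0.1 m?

Differences from P-1: to P-2 (Δx, Δy, Δh) = (-140, 70, +2.1); to P-3 = (-120, 85, +2.5).
Solve a·Δx + b·Δy = Δh: det = (-140)·85 − (-120)·70 = -3500.
∂h/∂x = [(+2.1)·85 − (+2.5)·70] / -3500 = -0.0010000
∂h/∂y = [(-140)·(+2.5) − (-120)·(+2.1)] / -3500 = +0.02800
h(125, -30) = 206.6 + (-0.0010000)·(-45) + (+0.02800)·(-45) = 206.6 +0.045 -1.260 = 205.385 m.

205.4 m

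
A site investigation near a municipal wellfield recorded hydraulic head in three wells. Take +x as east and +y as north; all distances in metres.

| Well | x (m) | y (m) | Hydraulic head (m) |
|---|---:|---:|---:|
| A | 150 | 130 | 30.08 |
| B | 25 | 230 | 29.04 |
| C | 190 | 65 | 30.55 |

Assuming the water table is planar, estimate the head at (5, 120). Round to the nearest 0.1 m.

Taking A as reference: B−A = (-125, 100, -1.04); C−A = (40, -65, +0.47).
Solve a·Δx + b·Δy = Δh: det = (-125)·(-65) − 40·100 = 4125.
∂h/∂x = [(-1.04)·(-65) − (+0.47)·100] / 4125 = +0.004994
∂h/∂y = [(-125)·(+0.47) − 40·(-1.04)] / 4125 = -0.004158
h(5, 120) = 30.08 + (+0.004994)·(-145) + (-0.004158)·(-10) = 30.08 -0.724 +0.042 = 29.397 m.

29.4 m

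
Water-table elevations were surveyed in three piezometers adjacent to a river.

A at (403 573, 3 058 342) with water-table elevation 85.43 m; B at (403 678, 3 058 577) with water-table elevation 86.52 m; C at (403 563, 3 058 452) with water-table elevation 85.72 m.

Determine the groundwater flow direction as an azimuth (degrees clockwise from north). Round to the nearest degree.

With h = a·x + b·y + c and A as origin, the differences give:
  105·a + 235·b = +1.09
  (-10)·a + 110·b = +0.29
Eliminate b (×110 and ×235, subtract): 13900·a = 51.750 → a = ∂h/∂x = +0.003723
Back-substitute: b = ∂h/∂y = +0.002975.
Flow direction (−∇h) has components (-0.003723 E, -0.002975 N).
Azimuth = atan2(E, N) = atan2(-0.003723, -0.002975) = 231.4° ≈ 231°.

231°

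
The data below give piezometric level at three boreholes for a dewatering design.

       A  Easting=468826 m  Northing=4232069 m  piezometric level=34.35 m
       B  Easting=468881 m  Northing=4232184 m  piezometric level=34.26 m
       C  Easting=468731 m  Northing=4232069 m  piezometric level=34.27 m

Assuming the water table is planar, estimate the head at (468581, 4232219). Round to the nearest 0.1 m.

34.0 m

Taking A as reference: B−A = (55, 115, -0.09); C−A = (-95, 0, -0.08).
Determinant of the coordinate differences = 55·0 − (-95)·115 = 10925.
∂h/∂x = [(-0.09)·0 − (-0.08)·115] / 10925 = +0.0008421
∂h/∂y = [55·(-0.08) − (-95)·(-0.09)] / 10925 = -0.001185
h(468581, 4232219) = 34.35 + (+0.0008421)·(-245) + (-0.001185)·(150) = 34.35 -0.206 -0.178 = 33.966 m.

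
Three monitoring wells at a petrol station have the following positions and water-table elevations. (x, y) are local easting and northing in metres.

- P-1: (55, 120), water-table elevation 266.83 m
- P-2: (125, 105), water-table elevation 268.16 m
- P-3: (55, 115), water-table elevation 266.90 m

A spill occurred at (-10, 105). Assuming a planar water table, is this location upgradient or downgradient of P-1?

downgradient

Three-point gradient (reference P-1): Δ to P-2 = (70, -15, +1.33), Δ to P-3 = (0, -5, +0.07).
∂h/∂x = +0.01600, ∂h/∂y = -0.01400 (det = -350).
Head at (-10, 105) = 266.83 + (+0.01600)·(-65) + (-0.01400)·(-15) = 266.00 m.
That is lower than the 266.83 m at P-1, so the point is downgradient.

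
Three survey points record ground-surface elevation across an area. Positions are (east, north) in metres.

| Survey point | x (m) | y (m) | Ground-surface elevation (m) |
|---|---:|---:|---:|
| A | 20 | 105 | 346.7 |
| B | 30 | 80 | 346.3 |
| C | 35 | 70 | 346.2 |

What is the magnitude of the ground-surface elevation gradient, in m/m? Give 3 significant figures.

Differences from A: to B (Δx, Δy, Δh) = (10, -25, -0.4); to C = (15, -35, -0.5).
Determinant of the coordinate differences = 10·(-35) − 15·(-25) = 25.
∂z/∂x = [(-0.4)·(-35) − (-0.5)·(-25)] / 25 = +0.06000
∂z/∂y = [10·(-0.5) − 15·(-0.4)] / 25 = +0.04000
|∇f| = √(0.06000² + 0.04000²) = 0.07211 m/m

0.0721 m/m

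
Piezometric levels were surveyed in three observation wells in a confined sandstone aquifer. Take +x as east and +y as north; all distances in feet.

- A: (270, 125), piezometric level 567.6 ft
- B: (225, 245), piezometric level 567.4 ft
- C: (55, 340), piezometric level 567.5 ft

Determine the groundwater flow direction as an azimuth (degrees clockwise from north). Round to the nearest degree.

039°

Taking A as reference: B−A = (-45, 120, -0.2); C−A = (-215, 215, -0.1).
Determinant of the coordinate differences = (-45)·215 − (-215)·120 = 16125.
∂h/∂x = [(-0.2)·215 − (-0.1)·120] / 16125 = -0.001922
∂h/∂y = [(-45)·(-0.1) − (-215)·(-0.2)] / 16125 = -0.002388
Flow direction (−∇h) has components (+0.001922 E, +0.002388 N).
Azimuth = atan2(E, N) = atan2(+0.001922, +0.002388) = 38.8° ≈ 039°.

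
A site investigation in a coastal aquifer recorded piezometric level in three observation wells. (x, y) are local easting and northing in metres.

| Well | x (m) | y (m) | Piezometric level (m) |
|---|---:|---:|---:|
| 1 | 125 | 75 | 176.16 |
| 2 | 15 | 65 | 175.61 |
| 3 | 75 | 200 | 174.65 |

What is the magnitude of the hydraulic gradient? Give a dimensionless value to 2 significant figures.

Taking 1 as reference: 2−1 = (-110, -10, -0.55); 3−1 = (-50, 125, -1.51).
Determinant of the coordinate differences = (-110)·125 − (-50)·(-10) = -14250.
∂h/∂x = [(-0.55)·125 − (-1.51)·(-10)] / -14250 = +0.005884
∂h/∂y = [(-110)·(-1.51) − (-50)·(-0.55)] / -14250 = -0.009726
|∇h| = √(0.005884² + -0.009726²) = 0.01137

0.011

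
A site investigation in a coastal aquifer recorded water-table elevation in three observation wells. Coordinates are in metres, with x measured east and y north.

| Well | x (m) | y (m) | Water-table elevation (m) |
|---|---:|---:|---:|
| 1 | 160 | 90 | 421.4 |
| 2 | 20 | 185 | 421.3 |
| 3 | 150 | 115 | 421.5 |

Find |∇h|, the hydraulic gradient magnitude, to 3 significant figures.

Taking 1 as reference: 2−1 = (-140, 95, -0.1); 3−1 = (-10, 25, +0.1).
Determinant of the coordinate differences = (-140)·25 − (-10)·95 = -2550.
∂h/∂x = [(-0.1)·25 − (+0.1)·95] / -2550 = +0.004706
∂h/∂y = [(-140)·(+0.1) − (-10)·(-0.1)] / -2550 = +0.005882
|∇h| = √(0.004706² + 0.005882²) = 0.007533

0.00753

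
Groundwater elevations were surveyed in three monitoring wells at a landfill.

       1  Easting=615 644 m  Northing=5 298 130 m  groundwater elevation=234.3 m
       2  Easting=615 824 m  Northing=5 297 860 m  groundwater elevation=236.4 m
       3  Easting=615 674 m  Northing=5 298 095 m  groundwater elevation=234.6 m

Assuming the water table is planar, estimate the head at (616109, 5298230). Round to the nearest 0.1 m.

Taking 1 as reference: 2−1 = (180, -270, +2.1); 3−1 = (30, -35, +0.3).
Determinant of the coordinate differences = 180·(-35) − 30·(-270) = 1800.
∂h/∂x = [(+2.1)·(-35) − (+0.3)·(-270)] / 1800 = +0.004167
∂h/∂y = [180·(+0.3) − 30·(+2.1)] / 1800 = -0.005000
h(616109, 5298230) = 234.3 + (+0.004167)·(465) + (-0.005000)·(100) = 234.3 +1.937 -0.500 = 235.737 m.

235.7 m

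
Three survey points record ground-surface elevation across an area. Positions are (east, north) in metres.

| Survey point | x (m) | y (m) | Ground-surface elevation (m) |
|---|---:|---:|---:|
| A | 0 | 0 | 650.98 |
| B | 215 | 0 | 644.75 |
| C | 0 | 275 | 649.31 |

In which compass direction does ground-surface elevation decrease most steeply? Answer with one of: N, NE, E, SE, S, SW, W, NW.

E

∂z/∂x = (644.75 − 650.98) / (215 − 0) = -0.02898
∂z/∂y = (649.31 − 650.98) / (275 − 0) = -0.006073
Steepest decrease is along −∇f = (+0.02898 E, +0.006073 N) → east.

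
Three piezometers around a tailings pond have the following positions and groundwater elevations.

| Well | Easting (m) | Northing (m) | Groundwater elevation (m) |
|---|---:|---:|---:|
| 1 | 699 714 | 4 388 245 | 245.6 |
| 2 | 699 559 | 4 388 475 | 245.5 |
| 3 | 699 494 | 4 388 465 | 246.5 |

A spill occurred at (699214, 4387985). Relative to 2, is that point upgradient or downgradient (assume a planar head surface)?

upgradient

Three-point gradient (reference 1): Δ to 2 = (-155, 230, -0.1), Δ to 3 = (-220, 220, +0.9).
∂h/∂x = -0.01388, ∂h/∂y = -0.009788 (det = 16500).
Head at (699214, 4387985) = 245.6 + (-0.01388)·(-500) + (-0.009788)·(-260) = 255.08 m.
That is higher than the 245.5 m at 2, so the point is upgradient.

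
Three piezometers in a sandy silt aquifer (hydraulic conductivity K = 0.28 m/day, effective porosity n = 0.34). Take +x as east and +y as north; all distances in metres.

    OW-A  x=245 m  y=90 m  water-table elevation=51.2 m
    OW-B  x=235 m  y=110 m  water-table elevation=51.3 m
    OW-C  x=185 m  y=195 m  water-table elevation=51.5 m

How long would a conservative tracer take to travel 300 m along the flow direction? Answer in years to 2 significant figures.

Differences from OW-A: to OW-B (Δx, Δy, Δh) = (-10, 20, +0.1); to OW-C = (-60, 105, +0.3).
Solve a·Δx + b·Δy = Δh: det = (-10)·105 − (-60)·20 = 150.
∂h/∂x = [(+0.1)·105 − (+0.3)·20] / 150 = +0.03000
∂h/∂y = [(-10)·(+0.3) − (-60)·(+0.1)] / 150 = +0.02000
|∇h| = √(0.03000² + 0.02000²) = 0.03606
Seepage velocity v = K·i/n = 0.28 × 0.03606 / 0.34 = 0.0297 m/day.
t = 300 / 0.0297 = 1.01e+04 days = 27.7 years.

28 years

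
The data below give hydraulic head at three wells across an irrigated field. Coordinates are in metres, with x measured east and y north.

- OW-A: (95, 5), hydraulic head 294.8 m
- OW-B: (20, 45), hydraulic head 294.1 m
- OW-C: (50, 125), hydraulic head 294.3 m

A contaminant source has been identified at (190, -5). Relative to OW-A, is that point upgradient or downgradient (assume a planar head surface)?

With h = a·x + b·y + c and OW-A as origin, the differences give:
  (-75)·a + 40·b = -0.7
  (-45)·a + 120·b = -0.5
Eliminate b (×120 and ×40, subtract): -7200·a = -64.00 → a = ∂h/∂x = +0.008889
Back-substitute: b = ∂h/∂y = -0.0008333.
Head at (190, -5) = 294.8 + (+0.008889)·(95) + (-0.0008333)·(-10) = 295.65 m.
That is higher than the 294.8 m at OW-A, so the point is upgradient.

upgradient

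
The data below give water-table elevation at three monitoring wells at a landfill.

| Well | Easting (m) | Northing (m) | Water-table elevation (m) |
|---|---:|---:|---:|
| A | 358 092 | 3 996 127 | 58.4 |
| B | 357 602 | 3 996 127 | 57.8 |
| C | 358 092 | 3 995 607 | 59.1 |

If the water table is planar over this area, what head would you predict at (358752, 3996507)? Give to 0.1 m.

58.7 m

∂h/∂x = (57.8 − 58.4) / (357602 − 358092) = +0.001224
∂h/∂y = (59.1 − 58.4) / (3995607 − 3996127) = -0.001346
h(358752, 3996507) = 58.4 + (+0.001224)·(660) + (-0.001346)·(380) = 58.4 +0.808 -0.512 = 58.697 m.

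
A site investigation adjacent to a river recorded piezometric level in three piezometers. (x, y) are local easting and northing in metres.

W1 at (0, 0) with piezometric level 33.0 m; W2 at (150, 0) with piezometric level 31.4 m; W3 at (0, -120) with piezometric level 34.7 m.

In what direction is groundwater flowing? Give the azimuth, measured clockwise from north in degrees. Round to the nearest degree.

037°

∂h/∂x = (31.4 − 33.0) / (150 − 0) = -0.01067
∂h/∂y = (34.7 − 33.0) / (-120 − 0) = -0.01417
Flow direction (−∇h) has components (+0.01067 E, +0.01417 N).
Azimuth = atan2(E, N) = atan2(+0.01067, +0.01417) = 37.0° ≈ 037°.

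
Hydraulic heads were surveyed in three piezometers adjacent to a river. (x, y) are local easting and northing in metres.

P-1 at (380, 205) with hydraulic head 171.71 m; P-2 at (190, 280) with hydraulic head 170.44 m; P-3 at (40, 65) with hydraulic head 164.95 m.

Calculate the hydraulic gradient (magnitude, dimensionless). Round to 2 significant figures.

Differences from P-1: to P-2 (Δx, Δy, Δh) = (-190, 75, -1.27); to P-3 = (-340, -140, -6.76).
Determinant of the coordinate differences = (-190)·(-140) − (-340)·75 = 52100.
∂h/∂x = [(-1.27)·(-140) − (-6.76)·75] / 52100 = +0.01314
∂h/∂y = [(-190)·(-6.76) − (-340)·(-1.27)] / 52100 = +0.01636
|∇h| = √(0.01314² + 0.01636²) = 0.02098

0.021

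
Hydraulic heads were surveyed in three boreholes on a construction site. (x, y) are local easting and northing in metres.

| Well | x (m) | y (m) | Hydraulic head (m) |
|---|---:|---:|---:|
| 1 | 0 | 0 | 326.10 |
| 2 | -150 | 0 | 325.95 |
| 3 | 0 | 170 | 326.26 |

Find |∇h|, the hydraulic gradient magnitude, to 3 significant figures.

0.00137

∂h/∂x = (325.95 − 326.10) / (-150 − 0) = +0.001000
∂h/∂y = (326.26 − 326.10) / (170 − 0) = +0.0009412
|∇h| = √(0.001000² + 0.0009412²) = 0.001373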